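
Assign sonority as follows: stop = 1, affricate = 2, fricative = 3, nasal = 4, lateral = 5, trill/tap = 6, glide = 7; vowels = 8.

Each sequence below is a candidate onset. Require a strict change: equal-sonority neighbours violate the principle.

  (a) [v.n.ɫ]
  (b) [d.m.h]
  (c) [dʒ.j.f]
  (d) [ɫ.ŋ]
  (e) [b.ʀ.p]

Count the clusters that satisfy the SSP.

(a) [v.n.ɫ]: profile 3-4-5 — obeys.
(b) [d.m.h]: profile 1-4-3 — violates.
(c) [dʒ.j.f]: profile 2-7-3 — violates.
(d) [ɫ.ŋ]: profile 5-4 — violates.
(e) [b.ʀ.p]: profile 1-6-1 — violates.

1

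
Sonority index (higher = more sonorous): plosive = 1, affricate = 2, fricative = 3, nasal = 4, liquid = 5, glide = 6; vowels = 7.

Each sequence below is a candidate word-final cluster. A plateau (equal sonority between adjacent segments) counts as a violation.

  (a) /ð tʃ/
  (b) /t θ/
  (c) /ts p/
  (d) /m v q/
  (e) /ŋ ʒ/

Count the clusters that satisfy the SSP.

4

(a) /ð tʃ/: profile 3-2 — obeys.
(b) /t θ/: profile 1-3 — violates.
(c) /ts p/: profile 2-1 — obeys.
(d) /m v q/: profile 4-3-1 — obeys.
(e) /ŋ ʒ/: profile 4-3 — obeys.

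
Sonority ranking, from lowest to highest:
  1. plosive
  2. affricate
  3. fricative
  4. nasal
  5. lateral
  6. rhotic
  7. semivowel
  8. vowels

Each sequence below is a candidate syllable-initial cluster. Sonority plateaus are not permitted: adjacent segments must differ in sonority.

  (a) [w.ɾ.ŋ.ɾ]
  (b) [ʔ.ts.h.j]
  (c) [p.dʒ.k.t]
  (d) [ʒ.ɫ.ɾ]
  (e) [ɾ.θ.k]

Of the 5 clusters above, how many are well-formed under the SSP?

2

(a) [w.ɾ.ŋ.ɾ]: profile 7-6-4-6 — violates.
(b) [ʔ.ts.h.j]: profile 1-2-3-7 — obeys.
(c) [p.dʒ.k.t]: profile 1-2-1-1 — violates.
(d) [ʒ.ɫ.ɾ]: profile 3-5-6 — obeys.
(e) [ɾ.θ.k]: profile 6-3-1 — violates.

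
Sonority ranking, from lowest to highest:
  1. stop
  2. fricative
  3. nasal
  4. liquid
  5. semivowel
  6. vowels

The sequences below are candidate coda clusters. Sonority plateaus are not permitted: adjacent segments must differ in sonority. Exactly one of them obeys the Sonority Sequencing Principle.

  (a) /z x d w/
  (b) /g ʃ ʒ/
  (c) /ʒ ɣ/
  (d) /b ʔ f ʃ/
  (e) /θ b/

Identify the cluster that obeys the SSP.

(a) /z x d w/: profile 2-2-1-5 — violates.
(b) /g ʃ ʒ/: profile 1-2-2 — violates.
(c) /ʒ ɣ/: profile 2-2 — violates.
(d) /b ʔ f ʃ/: profile 1-1-2-2 — violates.
(e) /θ b/: profile 2-1 — obeys.

e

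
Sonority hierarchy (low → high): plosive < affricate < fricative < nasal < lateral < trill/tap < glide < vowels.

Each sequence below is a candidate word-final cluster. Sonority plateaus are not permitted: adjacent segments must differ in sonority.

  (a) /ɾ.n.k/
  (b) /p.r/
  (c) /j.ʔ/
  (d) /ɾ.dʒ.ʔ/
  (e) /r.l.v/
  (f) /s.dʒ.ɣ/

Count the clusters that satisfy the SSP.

(a) /ɾ.n.k/: profile 6-4-1 — obeys.
(b) /p.r/: profile 1-6 — violates.
(c) /j.ʔ/: profile 7-1 — obeys.
(d) /ɾ.dʒ.ʔ/: profile 6-2-1 — obeys.
(e) /r.l.v/: profile 6-5-3 — obeys.
(f) /s.dʒ.ɣ/: profile 3-2-3 — violates.

4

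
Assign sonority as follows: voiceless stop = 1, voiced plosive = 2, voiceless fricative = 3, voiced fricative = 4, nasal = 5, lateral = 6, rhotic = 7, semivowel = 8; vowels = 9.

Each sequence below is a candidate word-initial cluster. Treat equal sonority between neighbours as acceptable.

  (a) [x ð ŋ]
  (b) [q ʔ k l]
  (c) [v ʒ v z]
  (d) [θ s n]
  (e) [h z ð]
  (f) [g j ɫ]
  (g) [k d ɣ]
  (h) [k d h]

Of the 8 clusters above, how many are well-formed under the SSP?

7

(a) sonority 3-4-5: well-formed.
(b) sonority 1-1-1-6: well-formed.
(c) sonority 4-4-4-4: well-formed.
(d) sonority 3-3-5: well-formed.
(e) sonority 3-4-4: well-formed.
(f) sonority 2-8-6: ill-formed.
(g) sonority 1-2-4: well-formed.
(h) sonority 1-2-3: well-formed.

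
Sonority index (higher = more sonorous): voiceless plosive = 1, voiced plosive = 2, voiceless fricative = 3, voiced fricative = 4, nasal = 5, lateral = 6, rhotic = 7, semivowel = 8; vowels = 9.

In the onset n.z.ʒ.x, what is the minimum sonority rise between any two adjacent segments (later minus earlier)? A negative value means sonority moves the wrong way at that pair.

/n/ is a nasal (sonority 5).
/z/ is a voiced fricative (sonority 4).
/ʒ/ is a voiced fricative (sonority 4).
/x/ is a voiceless fricative (sonority 3).
/n/→/z/: change -1.
/z/→/ʒ/: change +0.
/ʒ/→/x/: change -1.
Minimum = -1.

-1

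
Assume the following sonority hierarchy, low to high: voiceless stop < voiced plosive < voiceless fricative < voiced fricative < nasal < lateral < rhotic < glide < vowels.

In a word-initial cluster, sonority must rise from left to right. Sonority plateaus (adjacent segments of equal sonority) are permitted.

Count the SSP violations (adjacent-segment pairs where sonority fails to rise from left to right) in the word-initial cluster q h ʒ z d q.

2

/q/ is a voiceless stop (sonority 1).
/h/ is a voiceless fricative (sonority 3).
/ʒ/ is a voiced fricative (sonority 4).
/z/ is a voiced fricative (sonority 4).
/d/ is a voiced plosive (sonority 2).
/q/ is a voiceless stop (sonority 1).
/q/→/h/: 1→3 (rises) — ok.
/h/→/ʒ/: 3→4 (rises) — ok.
/ʒ/→/z/: 4→4 (plateau, allowed) — ok.
/z/→/d/: 4→2 (does not rise) — violation.
/d/→/q/: 2→1 (does not rise) — violation.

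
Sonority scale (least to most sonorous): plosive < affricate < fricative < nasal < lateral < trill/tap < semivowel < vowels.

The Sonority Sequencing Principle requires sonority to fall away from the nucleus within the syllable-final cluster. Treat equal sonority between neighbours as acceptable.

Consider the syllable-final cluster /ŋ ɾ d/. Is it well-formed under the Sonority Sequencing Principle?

no

/ŋ/ is a nasal (sonority 4).
/ɾ/ is a trill/tap (sonority 6).
/d/ is a plosive (sonority 1).
The profile is 4-6-1. Between /ŋ/ (4) and /ɾ/ (6) sonority does not fall, so the cluster violates the SSP.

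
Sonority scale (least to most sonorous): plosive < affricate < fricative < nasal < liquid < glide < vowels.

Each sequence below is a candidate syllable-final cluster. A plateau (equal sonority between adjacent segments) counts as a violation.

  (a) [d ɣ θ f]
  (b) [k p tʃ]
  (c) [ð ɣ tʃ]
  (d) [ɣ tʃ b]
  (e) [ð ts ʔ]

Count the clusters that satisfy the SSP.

(a) 1-3-3-3 → violates
(b) 1-1-2 → violates
(c) 3-3-2 → violates
(d) 3-2-1 → obeys
(e) 3-2-1 → obeys

2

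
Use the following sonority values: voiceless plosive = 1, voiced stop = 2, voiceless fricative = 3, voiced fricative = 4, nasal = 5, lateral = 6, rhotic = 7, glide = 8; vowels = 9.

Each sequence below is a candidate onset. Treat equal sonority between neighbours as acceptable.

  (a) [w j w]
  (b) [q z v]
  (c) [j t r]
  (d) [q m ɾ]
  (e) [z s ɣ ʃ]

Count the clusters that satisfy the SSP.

(a) [w j w]: profile 8-8-8 — obeys.
(b) [q z v]: profile 1-4-4 — obeys.
(c) [j t r]: profile 8-1-7 — violates.
(d) [q m ɾ]: profile 1-5-7 — obeys.
(e) [z s ɣ ʃ]: profile 4-3-4-3 — violates.

3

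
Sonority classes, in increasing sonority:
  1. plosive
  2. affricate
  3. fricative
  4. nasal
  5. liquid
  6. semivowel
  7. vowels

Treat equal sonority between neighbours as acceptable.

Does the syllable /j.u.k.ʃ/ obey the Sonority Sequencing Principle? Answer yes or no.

Onset: /j/ is a semivowel (sonority 6); then the nucleus /u/ (sonority 7).
Onset profile 6-7 — rises to the nucleus.
Coda: /k/ is a plosive (sonority 1), /ʃ/ is a fricative (sonority 3).
Coda profile 7-1-3 — does not fall throughout.

no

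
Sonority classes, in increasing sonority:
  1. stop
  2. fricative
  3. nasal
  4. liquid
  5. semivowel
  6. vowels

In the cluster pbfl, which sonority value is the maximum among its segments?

/p/: stop = 1.
/b/: stop = 1.
/f/: fricative = 2.
/l/: liquid = 4.
The maximum is 4.

4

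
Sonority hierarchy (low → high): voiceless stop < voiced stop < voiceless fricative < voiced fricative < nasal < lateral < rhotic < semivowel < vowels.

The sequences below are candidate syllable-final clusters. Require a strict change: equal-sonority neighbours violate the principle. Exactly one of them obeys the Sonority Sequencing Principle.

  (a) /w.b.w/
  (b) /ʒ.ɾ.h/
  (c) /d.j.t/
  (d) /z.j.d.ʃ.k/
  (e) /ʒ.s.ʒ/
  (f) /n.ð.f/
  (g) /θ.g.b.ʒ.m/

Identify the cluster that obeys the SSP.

f

(a) sonority 8-2-8: ill-formed.
(b) sonority 4-7-3: ill-formed.
(c) sonority 2-8-1: ill-formed.
(d) sonority 4-8-2-3-1: ill-formed.
(e) sonority 4-3-4: ill-formed.
(f) sonority 5-4-3: well-formed.
(g) sonority 3-2-2-4-5: ill-formed.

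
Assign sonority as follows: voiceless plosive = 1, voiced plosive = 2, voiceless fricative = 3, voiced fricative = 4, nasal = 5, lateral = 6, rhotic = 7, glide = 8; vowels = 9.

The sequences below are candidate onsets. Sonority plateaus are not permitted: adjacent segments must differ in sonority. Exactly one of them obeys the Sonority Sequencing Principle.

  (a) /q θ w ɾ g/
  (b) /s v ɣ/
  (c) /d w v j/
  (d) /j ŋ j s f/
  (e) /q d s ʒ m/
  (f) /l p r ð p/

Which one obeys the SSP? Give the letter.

e

(a) /q θ w ɾ g/: profile 1-3-8-7-2 — violates.
(b) /s v ɣ/: profile 3-4-4 — violates.
(c) /d w v j/: profile 2-8-4-8 — violates.
(d) /j ŋ j s f/: profile 8-5-8-3-3 — violates.
(e) /q d s ʒ m/: profile 1-2-3-4-5 — obeys.
(f) /l p r ð p/: profile 6-1-7-4-1 — violates.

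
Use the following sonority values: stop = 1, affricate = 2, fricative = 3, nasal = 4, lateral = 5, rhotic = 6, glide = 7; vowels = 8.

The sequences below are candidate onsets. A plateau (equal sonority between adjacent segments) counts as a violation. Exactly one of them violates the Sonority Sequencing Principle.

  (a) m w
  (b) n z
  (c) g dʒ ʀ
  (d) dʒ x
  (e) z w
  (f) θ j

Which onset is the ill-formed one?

b

(a) sonority 4-7: well-formed.
(b) sonority 4-3: ill-formed.
(c) sonority 1-2-6: well-formed.
(d) sonority 2-3: well-formed.
(e) sonority 3-7: well-formed.
(f) sonority 3-7: well-formed.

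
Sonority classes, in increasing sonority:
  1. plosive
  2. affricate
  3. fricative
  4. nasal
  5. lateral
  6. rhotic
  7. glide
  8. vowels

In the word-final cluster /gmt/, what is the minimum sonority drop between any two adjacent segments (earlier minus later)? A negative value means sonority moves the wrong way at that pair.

/g/ — plosive, sonority 1.
/m/ — nasal, sonority 4.
/t/ — plosive, sonority 1.
/g/→/m/: change -3.
/m/→/t/: change +3.
Minimum = -3.

-3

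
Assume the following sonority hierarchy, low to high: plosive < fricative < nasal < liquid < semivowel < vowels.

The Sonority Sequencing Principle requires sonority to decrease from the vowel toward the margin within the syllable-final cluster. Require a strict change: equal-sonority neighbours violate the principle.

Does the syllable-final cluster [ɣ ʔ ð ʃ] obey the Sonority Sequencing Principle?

/ɣ/ — fricative, sonority 2.
/ʔ/ — plosive, sonority 1.
/ð/ — fricative, sonority 2.
/ʃ/ — fricative, sonority 2.
The profile is 2-1-2-2. Between /ʔ/ (1) and /ð/ (2) sonority does not fall, so the cluster violates the SSP.

no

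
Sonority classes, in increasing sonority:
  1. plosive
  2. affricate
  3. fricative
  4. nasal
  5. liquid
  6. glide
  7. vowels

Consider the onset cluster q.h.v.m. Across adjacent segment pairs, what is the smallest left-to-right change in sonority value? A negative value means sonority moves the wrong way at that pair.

/q/ — plosive, sonority 1.
/h/ — fricative, sonority 3.
/v/ — fricative, sonority 3.
/m/ — nasal, sonority 4.
/q/→/h/: change +2.
/h/→/v/: change +0.
/v/→/m/: change +1.
Minimum = 0.

0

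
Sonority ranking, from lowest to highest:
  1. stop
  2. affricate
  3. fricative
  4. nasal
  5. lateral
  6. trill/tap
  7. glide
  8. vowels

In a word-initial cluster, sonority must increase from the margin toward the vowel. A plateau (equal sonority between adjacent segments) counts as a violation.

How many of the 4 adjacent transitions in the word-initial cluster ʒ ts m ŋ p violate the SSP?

3

/ʒ/ is a fricative (sonority 3).
/ts/ is an affricate (sonority 2).
/m/ is a nasal (sonority 4).
/ŋ/ is a nasal (sonority 4).
/p/ is a stop (sonority 1).
/ʒ/→/ts/: 3→2 (does not rise) — violation.
/ts/→/m/: 2→4 (rises) — ok.
/m/→/ŋ/: 4→4 (plateau) — violation.
/ŋ/→/p/: 4→1 (does not rise) — violation.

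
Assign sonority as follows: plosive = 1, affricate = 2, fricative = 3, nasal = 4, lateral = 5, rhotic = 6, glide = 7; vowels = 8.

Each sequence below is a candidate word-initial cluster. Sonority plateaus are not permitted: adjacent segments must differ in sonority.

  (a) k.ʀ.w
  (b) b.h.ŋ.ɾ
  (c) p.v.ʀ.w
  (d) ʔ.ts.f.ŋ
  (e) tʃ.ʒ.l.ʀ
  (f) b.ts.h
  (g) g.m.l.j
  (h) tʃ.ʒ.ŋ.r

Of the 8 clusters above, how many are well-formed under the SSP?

(a) 1-6-7 → obeys
(b) 1-3-4-6 → obeys
(c) 1-3-6-7 → obeys
(d) 1-2-3-4 → obeys
(e) 2-3-5-6 → obeys
(f) 1-2-3 → obeys
(g) 1-4-5-7 → obeys
(h) 2-3-4-6 → obeys

8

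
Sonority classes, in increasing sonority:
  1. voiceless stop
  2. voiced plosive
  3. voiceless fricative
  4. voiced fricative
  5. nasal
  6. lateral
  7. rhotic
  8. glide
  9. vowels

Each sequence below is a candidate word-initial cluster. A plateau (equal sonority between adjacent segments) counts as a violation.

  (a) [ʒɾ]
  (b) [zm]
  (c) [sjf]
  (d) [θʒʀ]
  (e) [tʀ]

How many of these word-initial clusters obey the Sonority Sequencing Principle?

(a) 4-7 → obeys
(b) 4-5 → obeys
(c) 3-8-3 → violates
(d) 3-4-7 → obeys
(e) 1-7 → obeys

4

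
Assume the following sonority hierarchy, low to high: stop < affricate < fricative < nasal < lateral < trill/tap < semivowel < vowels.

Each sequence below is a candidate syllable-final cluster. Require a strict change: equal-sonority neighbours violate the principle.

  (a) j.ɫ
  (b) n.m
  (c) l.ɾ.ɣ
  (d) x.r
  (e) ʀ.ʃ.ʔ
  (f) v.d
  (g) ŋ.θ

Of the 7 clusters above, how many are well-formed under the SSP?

(a) sonority 7-5: well-formed.
(b) sonority 4-4: ill-formed.
(c) sonority 5-6-3: ill-formed.
(d) sonority 3-6: ill-formed.
(e) sonority 6-3-1: well-formed.
(f) sonority 3-1: well-formed.
(g) sonority 4-3: well-formed.

4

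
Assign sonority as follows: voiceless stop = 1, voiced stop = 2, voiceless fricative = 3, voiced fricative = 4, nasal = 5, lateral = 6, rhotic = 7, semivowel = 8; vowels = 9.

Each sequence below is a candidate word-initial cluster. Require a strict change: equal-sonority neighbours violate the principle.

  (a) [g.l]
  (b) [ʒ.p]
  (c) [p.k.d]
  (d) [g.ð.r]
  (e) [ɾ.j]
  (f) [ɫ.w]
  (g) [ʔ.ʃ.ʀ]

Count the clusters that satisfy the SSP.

5

(a) sonority 2-6: well-formed.
(b) sonority 4-1: ill-formed.
(c) sonority 1-1-2: ill-formed.
(d) sonority 2-4-7: well-formed.
(e) sonority 7-8: well-formed.
(f) sonority 6-8: well-formed.
(g) sonority 1-3-7: well-formed.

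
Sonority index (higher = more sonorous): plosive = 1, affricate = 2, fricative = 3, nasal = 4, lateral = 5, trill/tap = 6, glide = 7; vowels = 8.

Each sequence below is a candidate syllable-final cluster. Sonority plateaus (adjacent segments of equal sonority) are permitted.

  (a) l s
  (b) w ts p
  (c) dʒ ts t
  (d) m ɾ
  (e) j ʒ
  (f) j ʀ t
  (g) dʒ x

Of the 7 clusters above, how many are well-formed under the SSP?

(a) 5-3 → obeys
(b) 7-2-1 → obeys
(c) 2-2-1 → obeys
(d) 4-6 → violates
(e) 7-3 → obeys
(f) 7-6-1 → obeys
(g) 2-3 → violates

5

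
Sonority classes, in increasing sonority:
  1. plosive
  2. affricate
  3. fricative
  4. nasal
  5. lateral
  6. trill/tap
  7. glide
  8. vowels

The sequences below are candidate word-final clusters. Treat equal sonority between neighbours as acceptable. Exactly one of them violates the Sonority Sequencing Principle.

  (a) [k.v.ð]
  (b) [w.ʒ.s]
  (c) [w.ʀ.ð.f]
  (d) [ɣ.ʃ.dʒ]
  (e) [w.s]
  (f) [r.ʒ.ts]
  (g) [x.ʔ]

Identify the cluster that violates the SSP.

a

(a) [k.v.ð]: profile 1-3-3 — violates.
(b) [w.ʒ.s]: profile 7-3-3 — obeys.
(c) [w.ʀ.ð.f]: profile 7-6-3-3 — obeys.
(d) [ɣ.ʃ.dʒ]: profile 3-3-2 — obeys.
(e) [w.s]: profile 7-3 — obeys.
(f) [r.ʒ.ts]: profile 6-3-2 — obeys.
(g) [x.ʔ]: profile 3-1 — obeys.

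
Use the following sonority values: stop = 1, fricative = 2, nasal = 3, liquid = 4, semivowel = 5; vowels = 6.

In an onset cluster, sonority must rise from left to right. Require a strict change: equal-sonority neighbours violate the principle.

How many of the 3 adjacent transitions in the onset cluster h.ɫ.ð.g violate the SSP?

2

/h/ — fricative, sonority 2.
/ɫ/ — liquid, sonority 4.
/ð/ — fricative, sonority 2.
/g/ — stop, sonority 1.
/h/→/ɫ/: 2→4 (rises) — ok.
/ɫ/→/ð/: 4→2 (does not rise) — violation.
/ð/→/g/: 2→1 (does not rise) — violation.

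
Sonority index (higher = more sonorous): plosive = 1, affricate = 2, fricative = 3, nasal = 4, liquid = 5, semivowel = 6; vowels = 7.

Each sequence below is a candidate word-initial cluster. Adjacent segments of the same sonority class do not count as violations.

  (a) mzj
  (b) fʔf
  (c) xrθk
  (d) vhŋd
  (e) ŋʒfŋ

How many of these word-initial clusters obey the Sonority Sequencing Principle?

0

(a) mzj: profile 4-3-6 — violates.
(b) fʔf: profile 3-1-3 — violates.
(c) xrθk: profile 3-5-3-1 — violates.
(d) vhŋd: profile 3-3-4-1 — violates.
(e) ŋʒfŋ: profile 4-3-3-4 — violates.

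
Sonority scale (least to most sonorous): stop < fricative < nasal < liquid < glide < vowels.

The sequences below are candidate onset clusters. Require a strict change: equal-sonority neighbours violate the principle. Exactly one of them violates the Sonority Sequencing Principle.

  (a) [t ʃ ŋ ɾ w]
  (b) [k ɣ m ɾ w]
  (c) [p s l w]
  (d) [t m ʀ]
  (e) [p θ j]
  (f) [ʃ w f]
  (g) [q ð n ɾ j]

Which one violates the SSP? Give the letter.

f

(a) [t ʃ ŋ ɾ w]: profile 1-2-3-4-5 — obeys.
(b) [k ɣ m ɾ w]: profile 1-2-3-4-5 — obeys.
(c) [p s l w]: profile 1-2-4-5 — obeys.
(d) [t m ʀ]: profile 1-3-4 — obeys.
(e) [p θ j]: profile 1-2-5 — obeys.
(f) [ʃ w f]: profile 2-5-2 — violates.
(g) [q ð n ɾ j]: profile 1-2-3-4-5 — obeys.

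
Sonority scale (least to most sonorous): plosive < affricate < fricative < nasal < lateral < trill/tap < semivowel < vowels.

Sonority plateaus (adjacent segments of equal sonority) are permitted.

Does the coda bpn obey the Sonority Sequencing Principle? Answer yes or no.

/b/: plosive = 1.
/p/: plosive = 1.
/n/: nasal = 4.
The profile is 1-1-4. Between /p/ (1) and /n/ (4) sonority does not fall, so the cluster violates the SSP.

no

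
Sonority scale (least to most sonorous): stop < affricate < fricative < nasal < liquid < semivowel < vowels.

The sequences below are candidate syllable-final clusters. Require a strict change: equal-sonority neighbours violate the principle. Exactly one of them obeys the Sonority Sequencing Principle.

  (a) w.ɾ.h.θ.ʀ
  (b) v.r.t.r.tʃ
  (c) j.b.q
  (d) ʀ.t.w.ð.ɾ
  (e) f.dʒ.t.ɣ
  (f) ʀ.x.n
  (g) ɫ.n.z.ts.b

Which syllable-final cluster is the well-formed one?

g

(a) w.ɾ.h.θ.ʀ: profile 6-5-3-3-5 — violates.
(b) v.r.t.r.tʃ: profile 3-5-1-5-2 — violates.
(c) j.b.q: profile 6-1-1 — violates.
(d) ʀ.t.w.ð.ɾ: profile 5-1-6-3-5 — violates.
(e) f.dʒ.t.ɣ: profile 3-2-1-3 — violates.
(f) ʀ.x.n: profile 5-3-4 — violates.
(g) ɫ.n.z.ts.b: profile 5-4-3-2-1 — obeys.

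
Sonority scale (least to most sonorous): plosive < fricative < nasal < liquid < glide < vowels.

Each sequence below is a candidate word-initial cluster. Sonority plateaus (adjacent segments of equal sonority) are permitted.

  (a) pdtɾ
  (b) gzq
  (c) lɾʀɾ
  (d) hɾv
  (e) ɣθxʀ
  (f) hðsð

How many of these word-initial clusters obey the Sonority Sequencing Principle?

(a) sonority 1-1-1-4: well-formed.
(b) sonority 1-2-1: ill-formed.
(c) sonority 4-4-4-4: well-formed.
(d) sonority 2-4-2: ill-formed.
(e) sonority 2-2-2-4: well-formed.
(f) sonority 2-2-2-2: well-formed.

4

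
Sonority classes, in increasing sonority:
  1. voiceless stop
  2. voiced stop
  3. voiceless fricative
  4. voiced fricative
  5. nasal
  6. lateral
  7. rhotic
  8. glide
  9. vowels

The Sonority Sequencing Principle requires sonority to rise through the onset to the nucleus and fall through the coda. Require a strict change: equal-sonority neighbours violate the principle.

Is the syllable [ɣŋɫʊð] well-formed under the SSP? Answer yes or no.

Onset: /ɣ/ is a voiced fricative (sonority 4), /ŋ/ is a nasal (sonority 5), /ɫ/ is a lateral (sonority 6); then the nucleus /ʊ/ (sonority 9).
Onset profile 4-5-6-9 — rises to the nucleus.
Coda: /ð/ is a voiced fricative (sonority 4).
Coda profile 9-4 — falls from the nucleus.

yes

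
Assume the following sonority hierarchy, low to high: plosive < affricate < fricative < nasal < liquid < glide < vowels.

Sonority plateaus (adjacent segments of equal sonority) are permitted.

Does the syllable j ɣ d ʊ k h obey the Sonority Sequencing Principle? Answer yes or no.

Onset: /j/ is a glide (sonority 6), /ɣ/ is a fricative (sonority 3), /d/ is a plosive (sonority 1); then the nucleus /ʊ/ (sonority 7).
Onset profile 6-3-1-7 — does not rise throughout.
Coda: /k/ is a plosive (sonority 1), /h/ is a fricative (sonority 3).
Coda profile 7-1-3 — does not fall throughout.

no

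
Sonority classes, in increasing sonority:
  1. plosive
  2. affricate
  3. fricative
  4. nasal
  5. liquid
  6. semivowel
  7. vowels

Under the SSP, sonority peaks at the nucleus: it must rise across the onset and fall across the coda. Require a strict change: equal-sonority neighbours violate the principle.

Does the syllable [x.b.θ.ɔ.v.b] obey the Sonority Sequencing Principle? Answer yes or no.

Onset: /x/ is a fricative (sonority 3), /b/ is a plosive (sonority 1), /θ/ is a fricative (sonority 3); then the nucleus /ɔ/ (sonority 7).
Onset profile 3-1-3-7 — does not strictly rise throughout.
Coda: /v/ is a fricative (sonority 3), /b/ is a plosive (sonority 1).
Coda profile 7-3-1 — falls from the nucleus.

no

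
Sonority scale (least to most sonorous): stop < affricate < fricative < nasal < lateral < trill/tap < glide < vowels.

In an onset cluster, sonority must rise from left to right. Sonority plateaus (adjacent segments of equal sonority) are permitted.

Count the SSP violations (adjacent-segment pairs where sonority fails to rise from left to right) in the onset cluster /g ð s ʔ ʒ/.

1

/g/ is a stop (sonority 1).
/ð/ is a fricative (sonority 3).
/s/ is a fricative (sonority 3).
/ʔ/ is a stop (sonority 1).
/ʒ/ is a fricative (sonority 3).
/g/→/ð/: 1→3 (rises) — ok.
/ð/→/s/: 3→3 (plateau, allowed) — ok.
/s/→/ʔ/: 3→1 (does not rise) — violation.
/ʔ/→/ʒ/: 1→3 (rises) — ok.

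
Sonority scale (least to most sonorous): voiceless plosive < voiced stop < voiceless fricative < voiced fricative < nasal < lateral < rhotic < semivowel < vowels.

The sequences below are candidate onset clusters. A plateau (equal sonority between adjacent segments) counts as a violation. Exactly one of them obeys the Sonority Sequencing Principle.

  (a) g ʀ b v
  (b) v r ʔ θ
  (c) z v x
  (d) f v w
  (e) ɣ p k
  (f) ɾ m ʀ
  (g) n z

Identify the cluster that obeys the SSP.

(a) 2-7-2-4 → violates
(b) 4-7-1-3 → violates
(c) 4-4-3 → violates
(d) 3-4-8 → obeys
(e) 4-1-1 → violates
(f) 7-5-7 → violates
(g) 5-4 → violates

d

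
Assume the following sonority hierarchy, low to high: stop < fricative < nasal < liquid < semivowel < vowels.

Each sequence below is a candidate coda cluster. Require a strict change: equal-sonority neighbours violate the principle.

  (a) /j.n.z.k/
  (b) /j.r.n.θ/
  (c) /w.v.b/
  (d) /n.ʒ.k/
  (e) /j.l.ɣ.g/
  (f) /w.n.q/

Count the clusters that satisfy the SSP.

6

(a) sonority 5-3-2-1: well-formed.
(b) sonority 5-4-3-2: well-formed.
(c) sonority 5-2-1: well-formed.
(d) sonority 3-2-1: well-formed.
(e) sonority 5-4-2-1: well-formed.
(f) sonority 5-3-1: well-formed.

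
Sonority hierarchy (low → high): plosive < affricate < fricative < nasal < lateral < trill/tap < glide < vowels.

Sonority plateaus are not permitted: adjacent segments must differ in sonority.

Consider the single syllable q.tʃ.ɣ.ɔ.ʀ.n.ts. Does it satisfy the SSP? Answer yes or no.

yes

Onset: /q/ is a plosive (sonority 1), /tʃ/ is an affricate (sonority 2), /ɣ/ is a fricative (sonority 3); then the nucleus /ɔ/ (sonority 8).
Onset profile 1-2-3-8 — rises to the nucleus.
Coda: /ʀ/ is a trill/tap (sonority 6), /n/ is a nasal (sonority 4), /ts/ is an affricate (sonority 2).
Coda profile 8-6-4-2 — falls from the nucleus.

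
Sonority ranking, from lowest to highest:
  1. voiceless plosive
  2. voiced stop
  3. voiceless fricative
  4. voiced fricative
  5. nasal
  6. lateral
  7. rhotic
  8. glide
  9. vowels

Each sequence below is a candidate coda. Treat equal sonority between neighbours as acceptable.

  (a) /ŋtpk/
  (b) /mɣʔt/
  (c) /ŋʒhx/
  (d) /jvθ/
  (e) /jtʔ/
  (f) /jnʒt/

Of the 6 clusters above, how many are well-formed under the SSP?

(a) sonority 5-1-1-1: well-formed.
(b) sonority 5-4-1-1: well-formed.
(c) sonority 5-4-3-3: well-formed.
(d) sonority 8-4-3: well-formed.
(e) sonority 8-1-1: well-formed.
(f) sonority 8-5-4-1: well-formed.

6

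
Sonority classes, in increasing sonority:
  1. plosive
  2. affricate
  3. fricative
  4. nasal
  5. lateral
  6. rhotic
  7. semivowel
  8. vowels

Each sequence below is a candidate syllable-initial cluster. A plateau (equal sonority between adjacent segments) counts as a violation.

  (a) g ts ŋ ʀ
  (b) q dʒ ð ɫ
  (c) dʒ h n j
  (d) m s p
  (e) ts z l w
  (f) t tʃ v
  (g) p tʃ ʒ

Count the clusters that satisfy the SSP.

6

(a) 1-2-4-6 → obeys
(b) 1-2-3-5 → obeys
(c) 2-3-4-7 → obeys
(d) 4-3-1 → violates
(e) 2-3-5-7 → obeys
(f) 1-2-3 → obeys
(g) 1-2-3 → obeys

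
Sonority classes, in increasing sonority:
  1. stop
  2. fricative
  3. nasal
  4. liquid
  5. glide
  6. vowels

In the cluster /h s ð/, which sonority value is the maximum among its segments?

2

/h/ is a fricative (sonority 2).
/s/ is a fricative (sonority 2).
/ð/ is a fricative (sonority 2).
The maximum is 2.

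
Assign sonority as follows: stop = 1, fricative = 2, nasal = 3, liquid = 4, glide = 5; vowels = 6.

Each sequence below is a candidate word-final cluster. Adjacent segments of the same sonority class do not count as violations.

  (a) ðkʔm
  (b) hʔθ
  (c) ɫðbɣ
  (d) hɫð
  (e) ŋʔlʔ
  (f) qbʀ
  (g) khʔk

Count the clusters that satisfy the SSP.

(a) 2-1-1-3 → violates
(b) 2-1-2 → violates
(c) 4-2-1-2 → violates
(d) 2-4-2 → violates
(e) 3-1-4-1 → violates
(f) 1-1-4 → violates
(g) 1-2-1-1 → violates

0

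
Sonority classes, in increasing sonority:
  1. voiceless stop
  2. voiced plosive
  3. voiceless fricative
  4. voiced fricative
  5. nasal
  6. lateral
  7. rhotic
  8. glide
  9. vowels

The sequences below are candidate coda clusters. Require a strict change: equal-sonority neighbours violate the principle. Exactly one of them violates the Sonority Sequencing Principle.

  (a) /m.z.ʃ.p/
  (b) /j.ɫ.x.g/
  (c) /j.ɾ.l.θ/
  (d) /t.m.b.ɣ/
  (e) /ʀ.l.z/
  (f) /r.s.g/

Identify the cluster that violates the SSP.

d

(a) 5-4-3-1 → obeys
(b) 8-6-3-2 → obeys
(c) 8-7-6-3 → obeys
(d) 1-5-2-4 → violates
(e) 7-6-4 → obeys
(f) 7-3-2 → obeys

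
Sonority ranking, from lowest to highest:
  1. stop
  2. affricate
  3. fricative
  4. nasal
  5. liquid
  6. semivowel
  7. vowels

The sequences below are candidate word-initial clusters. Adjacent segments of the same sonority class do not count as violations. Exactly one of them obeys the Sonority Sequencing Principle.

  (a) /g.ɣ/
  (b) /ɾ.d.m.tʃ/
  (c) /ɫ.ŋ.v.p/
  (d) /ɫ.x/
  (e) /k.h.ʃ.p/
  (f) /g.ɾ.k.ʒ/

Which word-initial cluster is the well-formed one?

a

(a) 1-3 → obeys
(b) 5-1-4-2 → violates
(c) 5-4-3-1 → violates
(d) 5-3 → violates
(e) 1-3-3-1 → violates
(f) 1-5-1-3 → violates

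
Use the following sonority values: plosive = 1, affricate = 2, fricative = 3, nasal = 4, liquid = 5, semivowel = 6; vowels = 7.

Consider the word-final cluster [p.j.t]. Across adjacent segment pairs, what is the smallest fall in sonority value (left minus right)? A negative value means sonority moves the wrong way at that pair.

-5

/p/: plosive = 1.
/j/: semivowel = 6.
/t/: plosive = 1.
/p/→/j/: change -5.
/j/→/t/: change +5.
Minimum = -5.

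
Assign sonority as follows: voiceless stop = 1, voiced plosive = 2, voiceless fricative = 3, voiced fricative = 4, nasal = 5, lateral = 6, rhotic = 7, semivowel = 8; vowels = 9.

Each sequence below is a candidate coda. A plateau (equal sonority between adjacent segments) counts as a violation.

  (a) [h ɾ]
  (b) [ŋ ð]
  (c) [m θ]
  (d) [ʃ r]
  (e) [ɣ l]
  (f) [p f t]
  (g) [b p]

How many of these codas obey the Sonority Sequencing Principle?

(a) sonority 3-7: ill-formed.
(b) sonority 5-4: well-formed.
(c) sonority 5-3: well-formed.
(d) sonority 3-7: ill-formed.
(e) sonority 4-6: ill-formed.
(f) sonority 1-3-1: ill-formed.
(g) sonority 2-1: well-formed.

3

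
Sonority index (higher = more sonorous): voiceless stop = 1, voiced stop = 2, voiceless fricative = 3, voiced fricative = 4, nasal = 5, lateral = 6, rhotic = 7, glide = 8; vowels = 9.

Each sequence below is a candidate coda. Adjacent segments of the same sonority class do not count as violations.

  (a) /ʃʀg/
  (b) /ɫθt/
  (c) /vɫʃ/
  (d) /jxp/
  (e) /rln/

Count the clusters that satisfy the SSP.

(a) /ʃʀg/: profile 3-7-2 — violates.
(b) /ɫθt/: profile 6-3-1 — obeys.
(c) /vɫʃ/: profile 4-6-3 — violates.
(d) /jxp/: profile 8-3-1 — obeys.
(e) /rln/: profile 7-6-5 — obeys.

3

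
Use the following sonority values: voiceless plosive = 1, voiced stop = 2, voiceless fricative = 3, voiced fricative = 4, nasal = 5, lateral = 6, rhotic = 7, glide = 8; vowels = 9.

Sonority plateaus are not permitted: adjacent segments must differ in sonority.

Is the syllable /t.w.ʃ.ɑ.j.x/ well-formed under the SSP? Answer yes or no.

Onset: /t/ is a voiceless plosive (sonority 1), /w/ is a glide (sonority 8), /ʃ/ is a voiceless fricative (sonority 3); then the nucleus /ɑ/ (sonority 9).
Onset profile 1-8-3-9 — does not strictly rise throughout.
Coda: /j/ is a glide (sonority 8), /x/ is a voiceless fricative (sonority 3).
Coda profile 9-8-3 — falls from the nucleus.

no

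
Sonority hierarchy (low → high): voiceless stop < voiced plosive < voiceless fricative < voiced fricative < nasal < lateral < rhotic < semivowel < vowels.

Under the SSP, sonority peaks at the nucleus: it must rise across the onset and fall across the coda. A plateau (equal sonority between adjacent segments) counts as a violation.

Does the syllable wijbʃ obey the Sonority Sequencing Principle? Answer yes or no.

Onset: /w/ is a semivowel (sonority 8); then the nucleus /i/ (sonority 9).
Onset profile 8-9 — rises to the nucleus.
Coda: /j/ is a semivowel (sonority 8), /b/ is a voiced plosive (sonority 2), /ʃ/ is a voiceless fricative (sonority 3).
Coda profile 9-8-2-3 — does not strictly fall throughout.

no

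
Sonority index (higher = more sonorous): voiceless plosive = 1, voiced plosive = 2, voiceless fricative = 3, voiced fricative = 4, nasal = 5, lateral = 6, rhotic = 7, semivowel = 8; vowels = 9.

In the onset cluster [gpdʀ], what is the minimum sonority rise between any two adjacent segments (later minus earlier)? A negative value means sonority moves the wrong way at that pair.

/g/ — voiced plosive, sonority 2.
/p/ — voiceless plosive, sonority 1.
/d/ — voiced plosive, sonority 2.
/ʀ/ — rhotic, sonority 7.
/g/→/p/: change -1.
/p/→/d/: change +1.
/d/→/ʀ/: change +5.
Minimum = -1.

-1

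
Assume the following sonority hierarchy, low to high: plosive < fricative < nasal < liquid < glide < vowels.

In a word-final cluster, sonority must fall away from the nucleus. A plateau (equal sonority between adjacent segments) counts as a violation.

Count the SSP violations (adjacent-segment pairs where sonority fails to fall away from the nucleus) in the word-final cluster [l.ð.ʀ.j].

2

/l/: liquid = 4.
/ð/: fricative = 2.
/ʀ/: liquid = 4.
/j/: glide = 5.
/l/→/ð/: 4→2 (falls) — ok.
/ð/→/ʀ/: 2→4 (does not fall) — violation.
/ʀ/→/j/: 4→5 (does not fall) — violation.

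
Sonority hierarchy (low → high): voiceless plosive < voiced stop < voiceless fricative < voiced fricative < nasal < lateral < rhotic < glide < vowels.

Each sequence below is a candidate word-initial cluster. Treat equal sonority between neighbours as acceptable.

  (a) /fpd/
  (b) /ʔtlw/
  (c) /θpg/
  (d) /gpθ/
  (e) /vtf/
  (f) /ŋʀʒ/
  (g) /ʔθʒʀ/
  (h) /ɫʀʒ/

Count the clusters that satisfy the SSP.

2

(a) /fpd/: profile 3-1-2 — violates.
(b) /ʔtlw/: profile 1-1-6-8 — obeys.
(c) /θpg/: profile 3-1-2 — violates.
(d) /gpθ/: profile 2-1-3 — violates.
(e) /vtf/: profile 4-1-3 — violates.
(f) /ŋʀʒ/: profile 5-7-4 — violates.
(g) /ʔθʒʀ/: profile 1-3-4-7 — obeys.
(h) /ɫʀʒ/: profile 6-7-4 — violates.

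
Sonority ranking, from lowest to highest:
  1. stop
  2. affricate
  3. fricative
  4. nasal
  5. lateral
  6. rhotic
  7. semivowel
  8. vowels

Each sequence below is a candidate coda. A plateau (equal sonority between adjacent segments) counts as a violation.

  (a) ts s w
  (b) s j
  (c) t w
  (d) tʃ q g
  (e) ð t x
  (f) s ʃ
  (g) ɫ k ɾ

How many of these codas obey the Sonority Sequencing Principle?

0

(a) ts s w: profile 2-3-7 — violates.
(b) s j: profile 3-7 — violates.
(c) t w: profile 1-7 — violates.
(d) tʃ q g: profile 2-1-1 — violates.
(e) ð t x: profile 3-1-3 — violates.
(f) s ʃ: profile 3-3 — violates.
(g) ɫ k ɾ: profile 5-1-6 — violates.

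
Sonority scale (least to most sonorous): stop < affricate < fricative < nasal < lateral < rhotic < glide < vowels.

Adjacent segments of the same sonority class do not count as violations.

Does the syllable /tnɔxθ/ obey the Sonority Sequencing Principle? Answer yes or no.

yes

Onset: /t/ is a stop (sonority 1), /n/ is a nasal (sonority 4); then the nucleus /ɔ/ (sonority 8).
Onset profile 1-4-8 — rises to the nucleus.
Coda: /x/ is a fricative (sonority 3), /θ/ is a fricative (sonority 3).
Coda profile 8-3-3 — falls from the nucleus.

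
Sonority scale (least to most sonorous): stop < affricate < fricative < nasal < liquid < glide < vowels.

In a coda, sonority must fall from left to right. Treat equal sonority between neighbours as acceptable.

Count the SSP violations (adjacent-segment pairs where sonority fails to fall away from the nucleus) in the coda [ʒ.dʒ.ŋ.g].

/ʒ/ — fricative, sonority 3.
/dʒ/ — affricate, sonority 2.
/ŋ/ — nasal, sonority 4.
/g/ — stop, sonority 1.
/ʒ/→/dʒ/: 3→2 (falls) — ok.
/dʒ/→/ŋ/: 2→4 (does not fall) — violation.
/ŋ/→/g/: 4→1 (falls) — ok.

1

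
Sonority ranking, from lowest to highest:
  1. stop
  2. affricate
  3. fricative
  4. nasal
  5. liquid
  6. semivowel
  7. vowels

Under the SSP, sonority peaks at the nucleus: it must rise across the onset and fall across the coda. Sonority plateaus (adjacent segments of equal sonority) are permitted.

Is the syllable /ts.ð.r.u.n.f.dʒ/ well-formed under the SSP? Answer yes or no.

yes

Onset: /ts/ is an affricate (sonority 2), /ð/ is a fricative (sonority 3), /r/ is a liquid (sonority 5); then the nucleus /u/ (sonority 7).
Onset profile 2-3-5-7 — rises to the nucleus.
Coda: /n/ is a nasal (sonority 4), /f/ is a fricative (sonority 3), /dʒ/ is an affricate (sonority 2).
Coda profile 7-4-3-2 — falls from the nucleus.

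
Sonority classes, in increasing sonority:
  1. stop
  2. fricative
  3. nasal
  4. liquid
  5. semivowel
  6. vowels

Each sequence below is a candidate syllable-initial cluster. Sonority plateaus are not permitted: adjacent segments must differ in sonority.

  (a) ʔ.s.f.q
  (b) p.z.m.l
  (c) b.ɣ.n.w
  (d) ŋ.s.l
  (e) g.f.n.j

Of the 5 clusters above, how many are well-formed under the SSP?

(a) 1-2-2-1 → violates
(b) 1-2-3-4 → obeys
(c) 1-2-3-5 → obeys
(d) 3-2-4 → violates
(e) 1-2-3-5 → obeys

3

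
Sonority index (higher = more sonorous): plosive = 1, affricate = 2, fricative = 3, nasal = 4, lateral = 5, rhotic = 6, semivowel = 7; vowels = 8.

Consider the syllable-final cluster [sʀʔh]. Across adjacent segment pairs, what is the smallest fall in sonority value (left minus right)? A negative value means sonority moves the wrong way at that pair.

-3

/s/ is a fricative (sonority 3).
/ʀ/ is a rhotic (sonority 6).
/ʔ/ is a plosive (sonority 1).
/h/ is a fricative (sonority 3).
/s/→/ʀ/: change -3.
/ʀ/→/ʔ/: change +5.
/ʔ/→/h/: change -2.
Minimum = -3.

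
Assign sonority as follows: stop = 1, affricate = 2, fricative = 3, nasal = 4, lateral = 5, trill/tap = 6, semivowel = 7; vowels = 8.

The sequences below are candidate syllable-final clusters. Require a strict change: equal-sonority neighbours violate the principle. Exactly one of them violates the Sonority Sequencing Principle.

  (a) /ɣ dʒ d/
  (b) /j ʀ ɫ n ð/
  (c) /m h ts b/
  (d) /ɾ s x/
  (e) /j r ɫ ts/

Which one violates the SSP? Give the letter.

(a) sonority 3-2-1: well-formed.
(b) sonority 7-6-5-4-3: well-formed.
(c) sonority 4-3-2-1: well-formed.
(d) sonority 6-3-3: ill-formed.
(e) sonority 7-6-5-2: well-formed.

d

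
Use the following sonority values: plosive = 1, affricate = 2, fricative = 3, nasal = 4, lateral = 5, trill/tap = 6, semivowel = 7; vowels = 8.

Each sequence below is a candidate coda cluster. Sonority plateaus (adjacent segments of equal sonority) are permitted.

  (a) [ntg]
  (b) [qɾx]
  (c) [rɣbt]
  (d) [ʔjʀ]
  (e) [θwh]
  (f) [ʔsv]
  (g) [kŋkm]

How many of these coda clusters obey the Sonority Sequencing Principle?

(a) sonority 4-1-1: well-formed.
(b) sonority 1-6-3: ill-formed.
(c) sonority 6-3-1-1: well-formed.
(d) sonority 1-7-6: ill-formed.
(e) sonority 3-7-3: ill-formed.
(f) sonority 1-3-3: ill-formed.
(g) sonority 1-4-1-4: ill-formed.

2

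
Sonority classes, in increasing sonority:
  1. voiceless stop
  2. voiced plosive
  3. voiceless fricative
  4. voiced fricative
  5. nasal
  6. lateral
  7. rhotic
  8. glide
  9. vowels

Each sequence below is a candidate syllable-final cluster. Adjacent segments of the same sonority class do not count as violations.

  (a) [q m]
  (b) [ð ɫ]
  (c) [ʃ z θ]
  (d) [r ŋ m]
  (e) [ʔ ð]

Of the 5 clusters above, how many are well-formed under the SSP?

(a) sonority 1-5: ill-formed.
(b) sonority 4-6: ill-formed.
(c) sonority 3-4-3: ill-formed.
(d) sonority 7-5-5: well-formed.
(e) sonority 1-4: ill-formed.

1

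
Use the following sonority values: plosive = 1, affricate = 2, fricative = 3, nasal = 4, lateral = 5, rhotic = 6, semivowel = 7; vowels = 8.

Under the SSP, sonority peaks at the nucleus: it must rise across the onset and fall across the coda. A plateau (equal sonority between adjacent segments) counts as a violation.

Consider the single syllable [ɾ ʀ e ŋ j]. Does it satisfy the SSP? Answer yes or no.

Onset: /ɾ/ is a rhotic (sonority 6), /ʀ/ is a rhotic (sonority 6); then the nucleus /e/ (sonority 8).
Onset profile 6-6-8 — does not strictly rise throughout.
Coda: /ŋ/ is a nasal (sonority 4), /j/ is a semivowel (sonority 7).
Coda profile 8-4-7 — does not strictly fall throughout.

no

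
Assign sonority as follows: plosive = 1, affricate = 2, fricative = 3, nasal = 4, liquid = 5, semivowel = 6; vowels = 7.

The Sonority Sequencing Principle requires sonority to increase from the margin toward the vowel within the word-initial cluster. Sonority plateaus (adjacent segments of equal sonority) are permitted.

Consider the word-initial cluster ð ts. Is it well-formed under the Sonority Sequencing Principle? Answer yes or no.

/ð/ — fricative, sonority 3.
/ts/ — affricate, sonority 2.
The profile is 3-2. Between /ð/ (3) and /ts/ (2) sonority does not rise, so the cluster violates the SSP.

no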